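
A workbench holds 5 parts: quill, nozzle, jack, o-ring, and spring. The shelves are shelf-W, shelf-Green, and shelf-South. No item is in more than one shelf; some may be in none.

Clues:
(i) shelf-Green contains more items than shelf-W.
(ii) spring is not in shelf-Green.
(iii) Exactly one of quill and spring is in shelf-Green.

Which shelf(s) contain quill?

quill: shelf-Green

From (ii): spring ∉ shelf-Green.
(iii) (exactly one): quill ∈ shelf-Green.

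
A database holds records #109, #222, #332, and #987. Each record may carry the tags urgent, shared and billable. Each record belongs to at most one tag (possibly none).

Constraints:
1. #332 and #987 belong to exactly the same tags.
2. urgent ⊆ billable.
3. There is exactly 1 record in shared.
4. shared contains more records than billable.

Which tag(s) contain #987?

#987: none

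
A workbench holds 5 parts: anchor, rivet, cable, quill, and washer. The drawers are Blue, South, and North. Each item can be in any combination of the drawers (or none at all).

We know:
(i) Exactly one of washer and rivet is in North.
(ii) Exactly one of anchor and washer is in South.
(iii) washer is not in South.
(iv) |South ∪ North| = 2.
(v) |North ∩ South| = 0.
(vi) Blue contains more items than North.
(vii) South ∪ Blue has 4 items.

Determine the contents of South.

From (iii): washer ∉ South.
(ii) (exactly one): anchor ∈ South.
Suppose rivet ∈ South: no assignment then satisfies all the clues, so rivet ∉ South.

South = {anchor}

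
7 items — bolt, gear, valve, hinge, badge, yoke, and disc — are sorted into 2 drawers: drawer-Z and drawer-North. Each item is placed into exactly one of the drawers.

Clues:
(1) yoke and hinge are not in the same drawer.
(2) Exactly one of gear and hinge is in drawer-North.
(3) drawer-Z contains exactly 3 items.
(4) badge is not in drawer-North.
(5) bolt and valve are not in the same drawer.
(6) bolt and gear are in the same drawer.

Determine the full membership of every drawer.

From (4): badge ∉ drawer-North.
Only one drawer left: badge ∈ drawer-Z.
Suppose bolt ∈ drawer-Z: no assignment then satisfies all the clues, so bolt ∉ drawer-Z.

drawer-Z = {badge, hinge, valve}; drawer-North = {bolt, disc, gear, yoke}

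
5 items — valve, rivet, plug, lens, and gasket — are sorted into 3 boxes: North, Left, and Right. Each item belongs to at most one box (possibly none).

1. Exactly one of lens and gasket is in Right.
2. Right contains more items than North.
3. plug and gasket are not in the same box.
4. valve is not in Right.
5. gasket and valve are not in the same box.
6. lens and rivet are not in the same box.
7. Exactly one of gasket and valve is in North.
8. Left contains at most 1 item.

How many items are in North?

1

From (4): valve ∉ Right.
Suppose rivet ∈ North: no assignment then satisfies all the clues, so rivet ∉ North.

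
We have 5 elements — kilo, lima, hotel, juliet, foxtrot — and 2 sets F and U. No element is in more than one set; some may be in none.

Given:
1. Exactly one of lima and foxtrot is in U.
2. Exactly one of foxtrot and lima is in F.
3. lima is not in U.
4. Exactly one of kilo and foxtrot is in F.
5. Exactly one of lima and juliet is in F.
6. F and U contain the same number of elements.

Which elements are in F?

From (3): lima ∉ U.
(1) (exactly one): foxtrot ∈ U.
(2) (exactly one): lima ∈ F.
(4) (exactly one): kilo ∈ F.
(5) (exactly one): juliet ∉ F.
Suppose hotel ∈ F: no assignment then satisfies all the clues, so hotel ∉ F.

F = {kilo, lima}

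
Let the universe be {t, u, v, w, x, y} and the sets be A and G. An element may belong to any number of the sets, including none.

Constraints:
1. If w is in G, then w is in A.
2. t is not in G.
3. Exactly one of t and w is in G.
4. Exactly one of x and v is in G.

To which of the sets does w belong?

From (2): t ∉ G.
(3) (exactly one): w ∈ G.
(1): w ∈ A.

w: A, G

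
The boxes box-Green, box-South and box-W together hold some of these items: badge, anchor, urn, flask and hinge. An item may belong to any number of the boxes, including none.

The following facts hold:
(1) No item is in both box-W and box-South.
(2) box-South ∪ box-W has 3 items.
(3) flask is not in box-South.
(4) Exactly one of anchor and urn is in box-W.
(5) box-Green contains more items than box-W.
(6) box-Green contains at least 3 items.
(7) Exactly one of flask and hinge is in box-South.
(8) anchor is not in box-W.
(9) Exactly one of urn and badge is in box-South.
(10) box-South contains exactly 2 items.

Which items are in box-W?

From (3): flask ∉ box-South.
From (8): anchor ∉ box-W.
(4) (exactly one): urn ∈ box-W.
(7) (exactly one): hinge ∈ box-South.
(1) (disjoint): urn ∉ box-South.
(1) (disjoint): hinge ∉ box-W.
(9) (exactly one): badge ∈ box-South.
(10): box-South already has 2, so the rest are out.
(1) (disjoint): badge ∉ box-W.
Suppose flask ∈ box-W: no assignment then satisfies all the clues, so flask ∉ box-W.

box-W = {urn}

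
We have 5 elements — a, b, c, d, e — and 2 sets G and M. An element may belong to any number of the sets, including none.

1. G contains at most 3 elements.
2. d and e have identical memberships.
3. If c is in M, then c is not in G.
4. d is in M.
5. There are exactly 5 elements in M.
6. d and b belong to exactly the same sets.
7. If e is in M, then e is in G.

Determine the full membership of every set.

G = {b, d, e}; M = {a, b, c, d, e}

From (4): d ∈ M.
(2): e matches d: e ∈ M.
(5): only 5 candidates remain for M, so all are in.
(7): e ∈ G.
(2): d matches e: d ∈ G.
(3): c ∉ G.
(6): b matches d: b ∈ G.
(1): G already has 3, so the rest are out.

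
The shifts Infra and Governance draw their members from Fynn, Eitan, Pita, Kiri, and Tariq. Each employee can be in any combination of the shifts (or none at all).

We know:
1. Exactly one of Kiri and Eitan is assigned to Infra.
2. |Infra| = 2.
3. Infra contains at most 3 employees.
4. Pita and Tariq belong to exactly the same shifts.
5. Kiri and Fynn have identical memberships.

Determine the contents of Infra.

Infra = {Fynn, Kiri}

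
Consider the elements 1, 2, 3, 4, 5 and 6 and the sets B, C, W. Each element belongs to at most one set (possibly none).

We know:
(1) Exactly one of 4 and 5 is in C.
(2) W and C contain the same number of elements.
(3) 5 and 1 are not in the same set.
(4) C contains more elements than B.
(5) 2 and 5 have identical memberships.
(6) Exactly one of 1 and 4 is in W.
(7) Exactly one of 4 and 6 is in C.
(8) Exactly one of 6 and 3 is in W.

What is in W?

W = {1, 6}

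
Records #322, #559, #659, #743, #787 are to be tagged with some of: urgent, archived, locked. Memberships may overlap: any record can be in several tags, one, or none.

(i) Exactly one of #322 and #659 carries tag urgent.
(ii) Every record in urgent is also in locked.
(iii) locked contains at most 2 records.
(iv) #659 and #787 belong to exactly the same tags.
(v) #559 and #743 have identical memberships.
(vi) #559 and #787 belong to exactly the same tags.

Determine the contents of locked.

locked = {#322}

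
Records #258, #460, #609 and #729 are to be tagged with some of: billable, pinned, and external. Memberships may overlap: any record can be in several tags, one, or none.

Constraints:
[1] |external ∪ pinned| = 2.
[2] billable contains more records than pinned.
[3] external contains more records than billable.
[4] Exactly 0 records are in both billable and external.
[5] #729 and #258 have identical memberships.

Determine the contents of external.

external = {#258, #729}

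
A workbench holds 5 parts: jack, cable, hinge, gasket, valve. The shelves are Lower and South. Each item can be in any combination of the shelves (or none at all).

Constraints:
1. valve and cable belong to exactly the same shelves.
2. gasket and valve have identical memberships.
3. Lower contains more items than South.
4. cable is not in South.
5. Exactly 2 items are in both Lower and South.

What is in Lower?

Lower = {cable, gasket, hinge, jack, valve}

From (4): cable ∉ South.
(1): valve matches cable: valve ∉ South.
(2): gasket matches valve: gasket ∉ South.
Suppose jack ∉ Lower: no assignment then satisfies all the clues, so jack ∈ Lower.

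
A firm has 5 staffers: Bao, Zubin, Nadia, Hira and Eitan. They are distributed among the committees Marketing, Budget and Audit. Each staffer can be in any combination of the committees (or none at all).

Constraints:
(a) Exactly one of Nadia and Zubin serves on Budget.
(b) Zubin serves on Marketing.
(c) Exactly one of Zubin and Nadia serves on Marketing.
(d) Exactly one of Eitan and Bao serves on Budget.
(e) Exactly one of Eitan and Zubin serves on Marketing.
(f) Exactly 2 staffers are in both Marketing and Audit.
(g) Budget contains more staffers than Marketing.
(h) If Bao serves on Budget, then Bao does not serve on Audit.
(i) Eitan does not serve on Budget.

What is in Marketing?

Marketing = {Hira, Zubin}

From (b): Zubin ∈ Marketing.
From (i): Eitan ∉ Budget.
(c) (exactly one): Nadia ∉ Marketing.
(d) (exactly one): Bao ∈ Budget.
(e) (exactly one): Eitan ∉ Marketing.
(h): Bao ∉ Audit.
Suppose Bao ∈ Marketing: no assignment then satisfies all the clues, so Bao ∉ Marketing.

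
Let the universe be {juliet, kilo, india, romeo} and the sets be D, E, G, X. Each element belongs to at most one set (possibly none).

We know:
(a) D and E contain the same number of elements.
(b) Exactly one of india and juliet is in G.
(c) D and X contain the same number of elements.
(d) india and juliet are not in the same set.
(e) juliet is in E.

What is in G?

G = {india}

From (e): juliet ∈ E.
(b) (exactly one): india ∈ G.
Suppose kilo ∈ G: no assignment then satisfies all the clues, so kilo ∉ G.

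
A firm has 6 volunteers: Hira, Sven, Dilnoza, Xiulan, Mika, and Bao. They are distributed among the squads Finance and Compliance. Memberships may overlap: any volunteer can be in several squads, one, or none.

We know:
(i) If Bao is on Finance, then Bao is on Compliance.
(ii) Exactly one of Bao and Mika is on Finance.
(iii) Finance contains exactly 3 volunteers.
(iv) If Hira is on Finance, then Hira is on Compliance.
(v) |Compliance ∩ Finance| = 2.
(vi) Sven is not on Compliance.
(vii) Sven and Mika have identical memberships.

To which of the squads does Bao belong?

Bao: Compliance, Finance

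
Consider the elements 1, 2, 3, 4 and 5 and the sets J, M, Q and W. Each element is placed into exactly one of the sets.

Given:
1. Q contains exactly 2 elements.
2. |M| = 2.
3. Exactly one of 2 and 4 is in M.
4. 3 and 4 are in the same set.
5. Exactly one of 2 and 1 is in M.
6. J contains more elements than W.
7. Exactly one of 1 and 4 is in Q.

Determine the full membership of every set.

J = {1}; M = {2, 5}; Q = {3, 4}; W = {}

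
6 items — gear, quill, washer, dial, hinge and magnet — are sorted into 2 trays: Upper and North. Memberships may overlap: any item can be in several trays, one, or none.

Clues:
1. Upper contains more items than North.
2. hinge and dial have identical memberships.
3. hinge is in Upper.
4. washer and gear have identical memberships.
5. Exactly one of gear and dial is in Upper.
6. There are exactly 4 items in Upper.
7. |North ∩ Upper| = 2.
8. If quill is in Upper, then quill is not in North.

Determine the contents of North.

North = {dial, hinge}

From (3): hinge ∈ Upper.
(2): dial matches hinge: dial ∈ Upper.
(5) (exactly one): gear ∉ Upper.
(4): washer matches gear: washer ∉ Upper.
(6): only 4 candidates remain for Upper, so all are in.
(8): quill ∉ North.
Suppose gear ∈ North: no assignment then satisfies all the clues, so gear ∉ North.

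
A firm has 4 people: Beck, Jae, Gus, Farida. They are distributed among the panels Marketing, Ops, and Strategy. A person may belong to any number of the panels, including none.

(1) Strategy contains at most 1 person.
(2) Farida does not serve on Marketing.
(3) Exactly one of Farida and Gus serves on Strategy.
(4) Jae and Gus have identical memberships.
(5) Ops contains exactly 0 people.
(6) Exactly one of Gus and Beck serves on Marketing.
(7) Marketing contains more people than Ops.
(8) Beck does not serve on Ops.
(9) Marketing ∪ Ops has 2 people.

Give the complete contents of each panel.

Marketing = {Gus, Jae}; Ops = {}; Strategy = {Farida}

From (2): Farida ∉ Marketing.
From (8): Beck ∉ Ops.
(5): Ops already has 0, so the rest are out.
Suppose Beck ∈ Marketing: no assignment then satisfies all the clues, so Beck ∉ Marketing.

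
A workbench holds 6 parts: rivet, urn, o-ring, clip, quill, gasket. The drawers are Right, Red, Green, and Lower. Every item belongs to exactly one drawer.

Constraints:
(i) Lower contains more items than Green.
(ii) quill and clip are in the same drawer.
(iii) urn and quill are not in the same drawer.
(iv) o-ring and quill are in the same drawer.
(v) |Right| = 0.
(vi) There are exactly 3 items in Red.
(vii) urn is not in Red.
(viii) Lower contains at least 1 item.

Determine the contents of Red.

Red = {clip, o-ring, quill}

From (vii): urn ∉ Red.
(v): Right already has 0, so the rest are out.
Suppose rivet ∈ Red: no assignment then satisfies all the clues, so rivet ∉ Red.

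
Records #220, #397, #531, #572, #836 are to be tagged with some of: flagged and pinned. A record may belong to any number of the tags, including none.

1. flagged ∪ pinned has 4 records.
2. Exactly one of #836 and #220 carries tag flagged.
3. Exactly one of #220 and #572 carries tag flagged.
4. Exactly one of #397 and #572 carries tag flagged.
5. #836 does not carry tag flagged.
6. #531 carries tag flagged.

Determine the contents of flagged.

From (5): #836 ∉ flagged.
From (6): #531 ∈ flagged.
(2) (exactly one): #220 ∈ flagged.
(3) (exactly one): #572 ∉ flagged.
(4) (exactly one): #397 ∈ flagged.

flagged = {#220, #397, #531}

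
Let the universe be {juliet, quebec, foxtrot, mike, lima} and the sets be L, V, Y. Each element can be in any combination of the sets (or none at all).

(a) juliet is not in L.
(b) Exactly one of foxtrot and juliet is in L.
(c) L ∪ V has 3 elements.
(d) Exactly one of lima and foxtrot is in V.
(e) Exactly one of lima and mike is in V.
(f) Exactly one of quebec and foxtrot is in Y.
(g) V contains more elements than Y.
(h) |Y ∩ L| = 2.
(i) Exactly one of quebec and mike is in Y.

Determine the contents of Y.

Y = {foxtrot, mike}

From (a): juliet ∉ L.
(b) (exactly one): foxtrot ∈ L.
Suppose juliet ∈ Y: no assignment then satisfies all the clues, so juliet ∉ Y.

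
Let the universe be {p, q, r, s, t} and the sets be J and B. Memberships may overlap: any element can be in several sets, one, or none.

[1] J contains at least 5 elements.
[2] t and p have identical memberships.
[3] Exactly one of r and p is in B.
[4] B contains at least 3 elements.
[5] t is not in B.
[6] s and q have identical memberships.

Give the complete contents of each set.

From (5): t ∉ B.
(1): only 5 candidates remain for J, so all are in.
(2): p matches t: p ∉ B.
(3) (exactly one): r ∈ B.
(4): only 3 candidates remain for B, so all are in.

J = {p, q, r, s, t}; B = {q, r, s}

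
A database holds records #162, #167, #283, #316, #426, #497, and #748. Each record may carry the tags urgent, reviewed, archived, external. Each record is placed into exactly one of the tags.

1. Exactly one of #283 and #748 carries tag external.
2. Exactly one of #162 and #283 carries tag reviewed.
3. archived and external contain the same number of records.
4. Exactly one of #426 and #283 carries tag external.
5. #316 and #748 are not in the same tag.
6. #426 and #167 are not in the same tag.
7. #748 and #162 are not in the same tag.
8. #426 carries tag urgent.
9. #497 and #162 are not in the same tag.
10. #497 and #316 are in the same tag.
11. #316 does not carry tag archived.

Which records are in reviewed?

From (8): #426 ∈ urgent.
From (11): #316 ∉ archived.
(4) (exactly one): #283 ∈ external.
(6): #167 ∉ urgent.
(10): #497 matches #316: #497 ∉ archived.
(1) (exactly one): #748 ∉ external.
(2) (exactly one): #162 ∈ reviewed.
(7): #748 ∉ reviewed.
(9): #497 ∉ reviewed.
(10): #316 matches #497: #316 ∉ reviewed.
Suppose #167 ∉ reviewed: no assignment then satisfies all the clues, so #167 ∈ reviewed.

reviewed = {#162, #167}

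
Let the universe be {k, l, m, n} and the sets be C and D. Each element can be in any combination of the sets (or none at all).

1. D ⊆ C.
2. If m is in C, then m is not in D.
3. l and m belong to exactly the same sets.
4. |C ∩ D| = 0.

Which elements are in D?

D = {}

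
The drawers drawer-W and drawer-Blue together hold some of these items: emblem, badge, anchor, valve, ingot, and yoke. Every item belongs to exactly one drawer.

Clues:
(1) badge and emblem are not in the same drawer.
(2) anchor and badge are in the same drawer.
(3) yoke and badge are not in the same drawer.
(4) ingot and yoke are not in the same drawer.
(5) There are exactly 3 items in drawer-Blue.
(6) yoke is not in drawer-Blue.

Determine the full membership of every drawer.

drawer-W = {emblem, valve, yoke}; drawer-Blue = {anchor, badge, ingot}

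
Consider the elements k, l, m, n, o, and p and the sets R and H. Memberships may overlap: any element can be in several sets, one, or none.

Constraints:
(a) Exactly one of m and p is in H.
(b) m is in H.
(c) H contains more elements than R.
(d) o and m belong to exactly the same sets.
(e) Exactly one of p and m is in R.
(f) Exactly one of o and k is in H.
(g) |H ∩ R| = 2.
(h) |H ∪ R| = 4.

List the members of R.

R = {m, o}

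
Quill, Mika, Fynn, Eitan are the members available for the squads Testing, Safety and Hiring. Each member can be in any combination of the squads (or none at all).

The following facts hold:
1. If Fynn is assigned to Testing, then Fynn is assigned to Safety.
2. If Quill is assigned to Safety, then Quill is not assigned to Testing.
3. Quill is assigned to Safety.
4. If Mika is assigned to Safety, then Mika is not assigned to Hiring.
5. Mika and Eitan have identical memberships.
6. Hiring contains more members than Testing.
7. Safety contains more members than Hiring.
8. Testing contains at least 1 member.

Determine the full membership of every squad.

Testing = {Fynn}; Safety = {Eitan, Fynn, Mika, Quill}; Hiring = {Fynn, Quill}

From (3): Quill ∈ Safety.
(2): Quill ∉ Testing.
Suppose Quill ∉ Hiring: no assignment then satisfies all the clues, so Quill ∈ Hiring.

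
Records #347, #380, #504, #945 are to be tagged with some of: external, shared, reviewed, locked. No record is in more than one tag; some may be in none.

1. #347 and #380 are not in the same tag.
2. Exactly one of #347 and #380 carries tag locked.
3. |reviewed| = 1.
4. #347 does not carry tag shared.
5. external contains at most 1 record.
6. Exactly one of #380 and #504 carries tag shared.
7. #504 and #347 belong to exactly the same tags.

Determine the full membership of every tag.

From (4): #347 ∉ shared.
(7): #504 matches #347: #504 ∉ shared.
(6) (exactly one): #380 ∈ shared.
(2) (exactly one): #347 ∈ locked.
(7): #504 matches #347: #504 ∉ external.
(7): #504 matches #347: #504 ∉ reviewed.
(7): #504 matches #347: #504 ∈ locked.
(3): only 1 candidates remain for reviewed, so all are in.

external = {}; shared = {#380}; reviewed = {#945}; locked = {#347, #504}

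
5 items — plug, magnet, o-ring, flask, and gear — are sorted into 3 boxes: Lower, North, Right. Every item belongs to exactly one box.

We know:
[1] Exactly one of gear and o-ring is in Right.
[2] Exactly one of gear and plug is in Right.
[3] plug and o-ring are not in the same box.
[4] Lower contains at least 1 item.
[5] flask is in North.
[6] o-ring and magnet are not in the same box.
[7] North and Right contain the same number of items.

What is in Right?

From (5): flask ∈ North.
Suppose plug ∈ Right: no assignment then satisfies all the clues, so plug ∉ Right.

Right = {gear, magnet}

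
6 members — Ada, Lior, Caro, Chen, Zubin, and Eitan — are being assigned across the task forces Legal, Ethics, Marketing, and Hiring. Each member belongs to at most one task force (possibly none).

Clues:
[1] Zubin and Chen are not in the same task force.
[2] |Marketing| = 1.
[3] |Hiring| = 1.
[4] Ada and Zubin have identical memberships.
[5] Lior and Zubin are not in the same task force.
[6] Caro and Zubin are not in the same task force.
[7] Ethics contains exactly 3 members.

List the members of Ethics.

Ethics = {Ada, Eitan, Zubin}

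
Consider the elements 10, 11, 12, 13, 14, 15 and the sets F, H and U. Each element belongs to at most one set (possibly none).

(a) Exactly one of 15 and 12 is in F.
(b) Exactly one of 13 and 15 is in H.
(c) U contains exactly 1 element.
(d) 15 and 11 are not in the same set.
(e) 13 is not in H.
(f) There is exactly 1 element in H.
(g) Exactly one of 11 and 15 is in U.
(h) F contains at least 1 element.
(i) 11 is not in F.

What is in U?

U = {11}

From (e): 13 ∉ H.
From (i): 11 ∉ F.
(b) (exactly one): 15 ∈ H.
(d): 11 ∉ H.
(f): H already has 1, so the rest are out.
(g) (exactly one): 11 ∈ U.
(a) (exactly one): 12 ∈ F.
(c): U already has 1, so the rest are out.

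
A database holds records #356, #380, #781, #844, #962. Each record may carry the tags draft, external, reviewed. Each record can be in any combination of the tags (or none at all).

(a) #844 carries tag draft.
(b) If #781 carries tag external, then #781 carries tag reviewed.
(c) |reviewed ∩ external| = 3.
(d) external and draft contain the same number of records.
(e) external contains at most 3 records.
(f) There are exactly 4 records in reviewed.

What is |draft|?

3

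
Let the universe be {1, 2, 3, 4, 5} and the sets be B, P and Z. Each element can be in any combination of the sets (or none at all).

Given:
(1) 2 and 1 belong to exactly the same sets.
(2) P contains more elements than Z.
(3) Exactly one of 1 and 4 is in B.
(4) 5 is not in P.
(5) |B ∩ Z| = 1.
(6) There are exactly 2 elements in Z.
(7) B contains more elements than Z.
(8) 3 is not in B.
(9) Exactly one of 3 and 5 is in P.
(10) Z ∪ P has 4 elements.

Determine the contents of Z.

From (4): 5 ∉ P.
From (8): 3 ∉ B.
(9) (exactly one): 3 ∈ P.
Suppose 1 ∈ Z: no assignment then satisfies all the clues, so 1 ∉ Z.

Z = {3, 5}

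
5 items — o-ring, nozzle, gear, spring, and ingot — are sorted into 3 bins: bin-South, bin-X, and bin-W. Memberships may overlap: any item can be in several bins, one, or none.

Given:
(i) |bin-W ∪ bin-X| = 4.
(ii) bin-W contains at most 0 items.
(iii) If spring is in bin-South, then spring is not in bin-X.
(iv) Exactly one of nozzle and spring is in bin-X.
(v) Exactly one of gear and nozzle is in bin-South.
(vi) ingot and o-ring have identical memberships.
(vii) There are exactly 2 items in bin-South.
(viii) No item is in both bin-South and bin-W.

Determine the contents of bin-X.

bin-X = {gear, ingot, nozzle, o-ring}

(ii): bin-W already has 0, so the rest are out.
Suppose o-ring ∉ bin-X: no assignment then satisfies all the clues, so o-ring ∈ bin-X.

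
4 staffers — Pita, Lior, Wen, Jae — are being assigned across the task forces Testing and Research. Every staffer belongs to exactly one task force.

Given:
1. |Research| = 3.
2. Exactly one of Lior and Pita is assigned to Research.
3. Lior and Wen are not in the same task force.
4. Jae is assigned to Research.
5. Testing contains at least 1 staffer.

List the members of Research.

Research = {Jae, Pita, Wen}

From (4): Jae ∈ Research.
Suppose Pita ∉ Research: no assignment then satisfies all the clues, so Pita ∈ Research.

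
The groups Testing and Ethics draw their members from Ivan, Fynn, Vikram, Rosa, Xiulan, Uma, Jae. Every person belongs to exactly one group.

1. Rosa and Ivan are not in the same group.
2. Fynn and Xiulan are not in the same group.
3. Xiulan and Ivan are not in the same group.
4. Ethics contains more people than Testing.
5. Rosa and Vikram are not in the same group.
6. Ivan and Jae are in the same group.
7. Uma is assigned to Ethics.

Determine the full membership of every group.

Testing = {Rosa, Xiulan}; Ethics = {Fynn, Ivan, Jae, Uma, Vikram}

From (7): Uma ∈ Ethics.
Suppose Ivan ∈ Testing: no assignment then satisfies all the clues, so Ivan ∉ Testing.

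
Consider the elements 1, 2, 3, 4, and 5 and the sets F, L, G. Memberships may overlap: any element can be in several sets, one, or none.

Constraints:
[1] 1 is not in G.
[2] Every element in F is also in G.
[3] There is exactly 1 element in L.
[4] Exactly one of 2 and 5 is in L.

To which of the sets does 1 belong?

1: none

From (1): 1 ∉ G.
(2) contrapositive: 1 ∉ F.
Suppose 1 ∈ L: no assignment then satisfies all the clues, so 1 ∉ L.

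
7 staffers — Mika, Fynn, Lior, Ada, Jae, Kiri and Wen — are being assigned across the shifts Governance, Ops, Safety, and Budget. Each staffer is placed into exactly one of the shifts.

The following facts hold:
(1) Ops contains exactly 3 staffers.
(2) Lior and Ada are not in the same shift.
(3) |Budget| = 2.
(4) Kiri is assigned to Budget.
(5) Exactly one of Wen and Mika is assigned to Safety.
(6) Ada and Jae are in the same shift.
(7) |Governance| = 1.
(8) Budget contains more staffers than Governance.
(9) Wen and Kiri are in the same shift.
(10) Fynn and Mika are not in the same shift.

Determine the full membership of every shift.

Governance = {Lior}; Ops = {Ada, Fynn, Jae}; Safety = {Mika}; Budget = {Kiri, Wen}

From (4): Kiri ∈ Budget.
(9): Wen matches Kiri: Wen ∉ Governance.
(9): Wen matches Kiri: Wen ∉ Ops.
(9): Wen matches Kiri: Wen ∉ Safety.
(9): Wen matches Kiri: Wen ∈ Budget.
(3): Budget already has 2, so the rest are out.
(5) (exactly one): Mika ∈ Safety.
(10): Fynn ∉ Safety.
Suppose Fynn ∈ Governance: no assignment then satisfies all the clues, so Fynn ∉ Governance.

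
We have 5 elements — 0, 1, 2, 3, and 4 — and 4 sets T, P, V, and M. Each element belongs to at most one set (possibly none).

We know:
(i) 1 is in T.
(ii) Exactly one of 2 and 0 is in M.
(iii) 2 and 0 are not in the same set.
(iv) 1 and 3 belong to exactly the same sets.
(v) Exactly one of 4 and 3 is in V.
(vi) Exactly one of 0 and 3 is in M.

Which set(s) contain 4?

4: V

From (i): 1 ∈ T.
(iv): 3 matches 1: 3 ∈ T.
(v) (exactly one): 4 ∈ V.
(vi) (exactly one): 0 ∈ M.
(ii) (exactly one): 2 ∉ M.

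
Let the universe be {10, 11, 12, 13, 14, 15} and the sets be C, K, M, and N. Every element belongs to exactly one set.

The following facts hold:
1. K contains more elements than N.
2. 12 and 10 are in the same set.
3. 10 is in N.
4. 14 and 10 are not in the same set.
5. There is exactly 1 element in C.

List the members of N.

N = {10, 12}

From (3): 10 ∈ N.
(2): 12 matches 10: 12 ∉ C.
(2): 12 matches 10: 12 ∉ K.
(2): 12 matches 10: 12 ∉ M.
(2): 12 matches 10: 12 ∈ N.
(4): 14 ∉ N.
Suppose 11 ∈ N: no assignment then satisfies all the clues, so 11 ∉ N.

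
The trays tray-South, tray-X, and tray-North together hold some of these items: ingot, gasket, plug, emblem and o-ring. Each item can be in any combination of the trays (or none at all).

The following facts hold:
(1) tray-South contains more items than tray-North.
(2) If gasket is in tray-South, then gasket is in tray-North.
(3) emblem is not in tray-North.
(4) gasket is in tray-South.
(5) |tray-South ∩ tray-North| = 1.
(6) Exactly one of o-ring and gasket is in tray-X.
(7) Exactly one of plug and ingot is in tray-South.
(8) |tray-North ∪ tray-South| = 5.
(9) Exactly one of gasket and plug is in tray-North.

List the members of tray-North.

From (3): emblem ∉ tray-North.
From (4): gasket ∈ tray-South.
(2): gasket ∈ tray-North.
(9) (exactly one): plug ∉ tray-North.
Suppose ingot ∉ tray-North: no assignment then satisfies all the clues, so ingot ∈ tray-North.

tray-North = {gasket, ingot}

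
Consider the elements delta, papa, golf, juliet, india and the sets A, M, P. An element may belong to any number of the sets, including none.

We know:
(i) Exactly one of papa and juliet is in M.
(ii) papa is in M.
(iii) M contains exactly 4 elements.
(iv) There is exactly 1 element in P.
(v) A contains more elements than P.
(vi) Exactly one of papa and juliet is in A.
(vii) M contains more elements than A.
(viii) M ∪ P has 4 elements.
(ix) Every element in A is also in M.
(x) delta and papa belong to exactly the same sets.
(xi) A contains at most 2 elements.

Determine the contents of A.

From (ii): papa ∈ M.
(i) (exactly one): juliet ∉ M.
(iii): only 4 candidates remain for M, so all are in.
(ix) contrapositive: juliet ∉ A.
(vi) (exactly one): papa ∈ A.
(x): delta matches papa: delta ∈ A.
(xi): A already has 2, so the rest are out.

A = {delta, papa}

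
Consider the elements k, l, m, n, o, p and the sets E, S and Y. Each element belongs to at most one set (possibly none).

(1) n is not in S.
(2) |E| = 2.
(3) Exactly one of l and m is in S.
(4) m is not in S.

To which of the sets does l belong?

l: S

From (1): n ∉ S.
From (4): m ∉ S.
(3) (exactly one): l ∈ S.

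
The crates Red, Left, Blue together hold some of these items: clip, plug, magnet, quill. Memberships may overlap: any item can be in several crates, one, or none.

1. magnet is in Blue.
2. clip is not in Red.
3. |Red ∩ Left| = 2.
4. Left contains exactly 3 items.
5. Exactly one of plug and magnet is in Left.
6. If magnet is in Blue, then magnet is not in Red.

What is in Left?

Left = {clip, plug, quill}

From (1): magnet ∈ Blue.
From (2): clip ∉ Red.
(6): magnet ∉ Red.
Suppose clip ∉ Left: no assignment then satisfies all the clues, so clip ∈ Left.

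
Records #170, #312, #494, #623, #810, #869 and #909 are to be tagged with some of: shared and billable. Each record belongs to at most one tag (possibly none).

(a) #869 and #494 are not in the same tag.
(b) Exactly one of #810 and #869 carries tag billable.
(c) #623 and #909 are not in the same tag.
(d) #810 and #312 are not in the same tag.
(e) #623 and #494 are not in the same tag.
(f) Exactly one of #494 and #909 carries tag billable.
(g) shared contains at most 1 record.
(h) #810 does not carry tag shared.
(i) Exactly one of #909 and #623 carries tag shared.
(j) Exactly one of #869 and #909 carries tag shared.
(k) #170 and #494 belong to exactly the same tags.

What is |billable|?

3

From (h): #810 ∉ shared.
Suppose #170 ∈ shared: no assignment then satisfies all the clues, so #170 ∉ shared.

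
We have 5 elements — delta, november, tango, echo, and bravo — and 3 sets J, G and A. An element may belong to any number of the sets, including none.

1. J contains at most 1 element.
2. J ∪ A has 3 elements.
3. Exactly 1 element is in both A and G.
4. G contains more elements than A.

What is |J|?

1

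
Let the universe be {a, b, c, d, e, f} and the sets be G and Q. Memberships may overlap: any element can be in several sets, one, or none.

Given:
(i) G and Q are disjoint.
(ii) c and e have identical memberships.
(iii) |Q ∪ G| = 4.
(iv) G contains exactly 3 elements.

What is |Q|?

1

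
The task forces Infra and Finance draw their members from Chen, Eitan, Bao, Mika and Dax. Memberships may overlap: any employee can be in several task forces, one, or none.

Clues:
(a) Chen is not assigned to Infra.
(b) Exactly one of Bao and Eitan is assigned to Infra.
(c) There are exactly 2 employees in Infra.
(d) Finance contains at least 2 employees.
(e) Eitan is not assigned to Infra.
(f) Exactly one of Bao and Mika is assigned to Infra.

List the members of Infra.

From (a): Chen ∉ Infra.
From (e): Eitan ∉ Infra.
(b) (exactly one): Bao ∈ Infra.
(f) (exactly one): Mika ∉ Infra.
(c): only 2 candidates remain for Infra, so all are in.

Infra = {Bao, Dax}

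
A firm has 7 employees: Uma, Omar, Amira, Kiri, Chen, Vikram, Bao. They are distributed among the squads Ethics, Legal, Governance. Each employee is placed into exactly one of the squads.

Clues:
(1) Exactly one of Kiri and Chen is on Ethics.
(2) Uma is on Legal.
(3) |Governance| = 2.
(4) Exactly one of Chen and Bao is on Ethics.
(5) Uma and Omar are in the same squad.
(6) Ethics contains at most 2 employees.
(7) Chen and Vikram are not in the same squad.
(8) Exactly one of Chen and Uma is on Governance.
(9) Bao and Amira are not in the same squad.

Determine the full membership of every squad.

From (2): Uma ∈ Legal.
(5): Omar matches Uma: Omar ∉ Ethics.
(5): Omar matches Uma: Omar ∈ Legal.
(8) (exactly one): Chen ∈ Governance.
(1) (exactly one): Kiri ∈ Ethics.
(4) (exactly one): Bao ∈ Ethics.
(6): Ethics already has 2, so the rest are out.
(7): Vikram ∉ Governance.
Only one squad left: Vikram ∈ Legal.
(3): only 2 candidates remain for Governance, so all are in.

Ethics = {Bao, Kiri}; Legal = {Omar, Uma, Vikram}; Governance = {Amira, Chen}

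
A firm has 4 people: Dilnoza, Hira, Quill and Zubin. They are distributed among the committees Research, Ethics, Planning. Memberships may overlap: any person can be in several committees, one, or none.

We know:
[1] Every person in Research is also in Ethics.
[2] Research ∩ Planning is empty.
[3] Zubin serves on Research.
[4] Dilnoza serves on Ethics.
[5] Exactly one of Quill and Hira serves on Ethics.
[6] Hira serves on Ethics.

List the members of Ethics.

Ethics = {Dilnoza, Hira, Zubin}

From (3): Zubin ∈ Research.
From (4): Dilnoza ∈ Ethics.
From (6): Hira ∈ Ethics.
(1) with Zubin ∈ Research: Zubin ∈ Ethics.
(2) (disjoint): Zubin ∉ Planning.
(5) (exactly one): Quill ∉ Ethics.
(1) contrapositive: Quill ∉ Research.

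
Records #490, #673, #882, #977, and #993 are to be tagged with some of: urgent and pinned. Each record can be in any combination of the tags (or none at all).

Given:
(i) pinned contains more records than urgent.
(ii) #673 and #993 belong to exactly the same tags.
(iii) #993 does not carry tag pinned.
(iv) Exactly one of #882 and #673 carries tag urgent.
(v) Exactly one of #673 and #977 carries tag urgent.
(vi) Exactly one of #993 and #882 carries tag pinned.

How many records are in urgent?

2

From (iii): #993 ∉ pinned.
(ii): #673 matches #993: #673 ∉ pinned.
(vi) (exactly one): #882 ∈ pinned.
Suppose #490 ∈ urgent: no assignment then satisfies all the clues, so #490 ∉ urgent.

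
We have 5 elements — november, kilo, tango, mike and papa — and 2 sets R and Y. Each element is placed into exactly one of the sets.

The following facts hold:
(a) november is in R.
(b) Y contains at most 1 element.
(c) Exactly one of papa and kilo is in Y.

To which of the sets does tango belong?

tango: R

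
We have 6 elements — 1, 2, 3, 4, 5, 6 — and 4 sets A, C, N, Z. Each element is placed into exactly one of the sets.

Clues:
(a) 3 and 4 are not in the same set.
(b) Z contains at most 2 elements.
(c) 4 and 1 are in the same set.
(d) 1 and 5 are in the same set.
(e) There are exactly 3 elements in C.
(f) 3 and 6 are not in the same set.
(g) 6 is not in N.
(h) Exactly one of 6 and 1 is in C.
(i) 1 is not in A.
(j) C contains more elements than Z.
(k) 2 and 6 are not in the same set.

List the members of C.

C = {1, 4, 5}

From (g): 6 ∉ N.
From (i): 1 ∉ A.
(c): 4 matches 1: 4 ∉ A.
(d): 5 matches 1: 5 ∉ A.
Suppose 1 ∉ C: no assignment then satisfies all the clues, so 1 ∈ C.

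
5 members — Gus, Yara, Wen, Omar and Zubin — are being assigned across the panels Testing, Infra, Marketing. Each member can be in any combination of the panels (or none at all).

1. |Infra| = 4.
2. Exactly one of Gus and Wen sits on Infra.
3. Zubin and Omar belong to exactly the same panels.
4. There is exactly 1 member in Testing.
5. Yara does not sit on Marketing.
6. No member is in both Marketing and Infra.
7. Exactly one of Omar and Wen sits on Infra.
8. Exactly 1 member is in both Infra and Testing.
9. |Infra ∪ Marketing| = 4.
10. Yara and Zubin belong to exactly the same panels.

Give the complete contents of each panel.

Testing = {Gus}; Infra = {Gus, Omar, Yara, Zubin}; Marketing = {}

From (5): Yara ∉ Marketing.
(10): Zubin matches Yara: Zubin ∉ Marketing.
(3): Omar matches Zubin: Omar ∉ Marketing.
Suppose Gus ∉ Testing: no assignment then satisfies all the clues, so Gus ∈ Testing.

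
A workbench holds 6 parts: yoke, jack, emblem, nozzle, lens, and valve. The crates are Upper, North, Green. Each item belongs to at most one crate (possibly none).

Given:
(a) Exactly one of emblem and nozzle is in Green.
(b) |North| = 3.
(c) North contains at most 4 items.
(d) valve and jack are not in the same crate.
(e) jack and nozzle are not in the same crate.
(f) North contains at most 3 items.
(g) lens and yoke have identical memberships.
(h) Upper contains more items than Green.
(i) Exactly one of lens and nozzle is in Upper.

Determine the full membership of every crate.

Upper = {nozzle, valve}; North = {jack, lens, yoke}; Green = {emblem}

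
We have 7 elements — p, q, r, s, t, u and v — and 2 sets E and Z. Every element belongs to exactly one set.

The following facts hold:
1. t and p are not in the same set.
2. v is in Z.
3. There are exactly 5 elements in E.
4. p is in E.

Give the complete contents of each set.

E = {p, q, r, s, u}; Z = {t, v}

From (2): v ∈ Z.
From (4): p ∈ E.
(1): t ∉ E.
(3): only 5 candidates remain for E, so all are in.
Only one set left: t ∈ Z.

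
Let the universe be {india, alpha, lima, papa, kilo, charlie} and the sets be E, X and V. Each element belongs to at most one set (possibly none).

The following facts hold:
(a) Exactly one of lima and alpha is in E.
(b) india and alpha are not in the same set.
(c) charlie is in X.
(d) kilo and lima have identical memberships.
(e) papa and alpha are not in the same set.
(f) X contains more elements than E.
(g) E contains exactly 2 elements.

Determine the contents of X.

From (c): charlie ∈ X.
Suppose india ∉ X: no assignment then satisfies all the clues, so india ∈ X.

X = {charlie, india, papa}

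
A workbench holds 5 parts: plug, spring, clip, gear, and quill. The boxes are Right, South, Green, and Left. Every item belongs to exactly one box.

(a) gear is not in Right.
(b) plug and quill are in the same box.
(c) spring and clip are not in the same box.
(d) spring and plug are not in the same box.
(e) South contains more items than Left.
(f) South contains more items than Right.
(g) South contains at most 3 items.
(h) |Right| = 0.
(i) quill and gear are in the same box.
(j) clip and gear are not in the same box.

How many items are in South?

3

From (a): gear ∉ Right.
(h): Right already has 0, so the rest are out.
Suppose plug ∉ South: no assignment then satisfies all the clues, so plug ∈ South.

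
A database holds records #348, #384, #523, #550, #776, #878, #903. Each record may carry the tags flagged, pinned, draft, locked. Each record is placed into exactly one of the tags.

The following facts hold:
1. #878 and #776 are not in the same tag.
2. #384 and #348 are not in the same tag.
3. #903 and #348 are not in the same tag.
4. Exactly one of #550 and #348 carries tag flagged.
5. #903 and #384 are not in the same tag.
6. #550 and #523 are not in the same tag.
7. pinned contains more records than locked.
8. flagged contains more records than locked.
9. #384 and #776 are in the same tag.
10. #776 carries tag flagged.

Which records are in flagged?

From (10): #776 ∈ flagged.
(1): #878 ∉ flagged.
(9): #384 matches #776: #384 ∈ flagged.
(2): #348 ∉ flagged.
(4) (exactly one): #550 ∈ flagged.
(5): #903 ∉ flagged.
(6): #523 ∉ flagged.

flagged = {#384, #550, #776}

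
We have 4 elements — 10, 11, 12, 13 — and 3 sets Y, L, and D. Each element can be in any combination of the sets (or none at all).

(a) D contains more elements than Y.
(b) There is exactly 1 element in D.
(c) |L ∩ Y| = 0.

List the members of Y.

Y = {}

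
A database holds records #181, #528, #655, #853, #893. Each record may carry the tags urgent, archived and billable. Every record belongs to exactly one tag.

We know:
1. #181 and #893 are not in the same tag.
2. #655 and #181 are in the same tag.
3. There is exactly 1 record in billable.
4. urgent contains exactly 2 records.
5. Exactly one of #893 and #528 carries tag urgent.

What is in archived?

archived = {#181, #655}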